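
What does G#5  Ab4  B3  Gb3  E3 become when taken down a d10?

E##4 F#3 G##2 E2 C##2

G#5 to E##4
Ab4 to F#3
B3 to G##2
Gb3 to E2
E3 to C##2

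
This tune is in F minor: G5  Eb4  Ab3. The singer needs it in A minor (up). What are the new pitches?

B5 G4 C4

From F up to A is a major third; apply that to each pitch.
G5 → B5
Eb4 → G4
Ab3 → C4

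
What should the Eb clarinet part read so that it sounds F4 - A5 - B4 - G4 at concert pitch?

D4 F#5 G#4 E4

Written C4 sounds as Eb4 on the Eb clarinet, so concert pitches are written a minor third down.
F4 becomes D4
A5 becomes F#5
B4 becomes G#4
G4 becomes E4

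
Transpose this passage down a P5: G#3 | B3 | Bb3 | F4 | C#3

C#3 E3 Eb3 Bb3 F#2

G#3 -> C#3
B3 -> E3
Bb3 -> Eb3
F4 -> Bb3
C#3 -> F#2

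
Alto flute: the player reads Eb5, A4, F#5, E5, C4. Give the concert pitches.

Bb4 E4 C#5 B4 G3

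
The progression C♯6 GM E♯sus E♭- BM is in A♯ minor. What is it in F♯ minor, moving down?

A6 EbM C#sus Cb- GM

A♯ minor down to F♯ minor is a major third; each chord root moves by that interval while the quality stays the same.
C♯6: root C♯ down a major third → A, giving A6.
GM: root G down a major third → Eb, giving EbM.
E♯sus: root E♯ down a major third → C#, giving C#sus.
E♭-: root E♭ down a major third → Cb, giving Cb-.
BM: root B down a major third → G, giving GM.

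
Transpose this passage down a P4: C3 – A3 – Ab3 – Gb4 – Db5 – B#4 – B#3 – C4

G2 E3 Eb3 Db4 Ab4 F##4 F##3 G3

C3: a fourth down reaches G, and 5 semitones makes it G2.
A perfect fourth down from A3 gives E3.
Ab3 down a perfect fourth is Eb3.
Gb4: a fourth down reaches D, and 5 semitones makes it Db4.
Db5: a fourth down reaches A, and 5 semitones makes it Ab4.
B#4 down a perfect fourth is F##4.
B#3: a fourth down reaches F, and 5 semitones makes it F##3.
A perfect fourth down from C4 gives G3.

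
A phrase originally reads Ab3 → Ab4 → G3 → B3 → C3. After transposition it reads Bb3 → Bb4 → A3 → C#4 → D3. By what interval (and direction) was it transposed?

From Ab3 to Bb3 is 2 letter names — a second of some quality.
Ab3 to Bb3 is 2 semitones, which makes it a major second; the second version is higher, so the direction is up.
Checking another pair — C3 → D3 — gives the same interval.

up a major second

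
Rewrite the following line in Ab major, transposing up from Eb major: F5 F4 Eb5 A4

Bb5 Bb4 Ab5 D5

From Eb up to Ab is a perfect fourth; apply that to each pitch.
F5 gives Bb5
F4 gives Bb4
Eb5 gives Ab5
A4 gives D5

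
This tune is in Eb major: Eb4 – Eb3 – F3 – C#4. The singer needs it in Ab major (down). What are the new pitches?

From Eb down to Ab is a perfect fifth; apply that to each pitch.
Eb4 -> Ab3
Eb3 -> Ab2
F3 -> Bb2
C#4 -> F#3

Ab3 Ab2 Bb2 F#3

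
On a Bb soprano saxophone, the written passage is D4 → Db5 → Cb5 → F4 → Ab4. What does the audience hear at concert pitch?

C4 Cb5 Bbb4 Eb4 Gb4

Written C4 on the Bb soprano saxophone sounds as Bb3, a major second lower; apply that shift to every note.
D4 to C4
Db5 to Cb5
Cb5 to Bbb4
F4 to Eb4
Ab4 to Gb4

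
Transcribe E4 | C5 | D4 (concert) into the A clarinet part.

G4 Eb5 F4

The A clarinet sounds a minor third below written, so the written part must be a minor third above concert — transpose each note up.
E4 → G4
C5 → Eb5
D4 → F4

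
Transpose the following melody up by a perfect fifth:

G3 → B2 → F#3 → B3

G3: a fifth up reaches D, and 7 semitones makes it D4.
B2: a fifth up reaches F, and 7 semitones makes it F#3.
F#3 up a perfect fifth is C#4.
A perfect fifth up from B3 gives F#4.

D4 F#3 C#4 F#4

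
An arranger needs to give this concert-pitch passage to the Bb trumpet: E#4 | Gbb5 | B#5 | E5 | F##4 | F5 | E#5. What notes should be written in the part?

Written C4 sounds as Bb3 on the Bb trumpet, so concert pitches are written a major second up.
E#4 becomes F##4
Gbb5 becomes Abb5
B#5 becomes C##6
E5 becomes F#5
F##4 becomes G##4
F5 becomes G5
E#5 becomes F##5

F##4 Abb5 C##6 F#5 G##4 G5 F##5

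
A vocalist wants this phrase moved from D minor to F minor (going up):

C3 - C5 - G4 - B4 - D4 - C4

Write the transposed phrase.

Eb3 Eb5 Bb4 D5 F4 Eb4

From D up to F is a minor third; apply that to each pitch.
C3 gives Eb3
C5 gives Eb5
G4 gives Bb4
B4 gives D5
D4 gives F4
C4 gives Eb4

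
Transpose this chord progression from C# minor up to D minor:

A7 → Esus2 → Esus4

Bb7 Fsus2 Fsus4

C# minor up to D minor is a minor second; each chord root moves by that interval while the quality stays the same.
A7: root A up a minor second → Bb, giving Bb7.
Esus2: root E up a minor second → F, giving Fsus2.
Esus4: root E up a minor second → F, giving Fsus4.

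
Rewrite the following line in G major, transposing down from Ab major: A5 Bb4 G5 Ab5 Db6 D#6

Ab major to G major down is a minor second, so every note moves down by that interval.
A5 → G#5
Bb4 → A4
G5 → F#5
Ab5 → G5
Db6 → C6
D#6 → C##6

G#5 A4 F#5 G5 C6 C##6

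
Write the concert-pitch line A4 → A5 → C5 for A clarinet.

C5 C6 Eb5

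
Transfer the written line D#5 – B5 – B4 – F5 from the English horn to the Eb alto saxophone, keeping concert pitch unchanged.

E#5 C#6 C#5 G5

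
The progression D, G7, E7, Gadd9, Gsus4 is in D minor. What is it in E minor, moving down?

D minor down to E minor is a minor seventh; each chord root moves by that interval while the quality stays the same.
D: root D down a minor seventh → E, giving E.
G7: root G down a minor seventh → A, giving A7.
E7: root E down a minor seventh → F#, giving F#7.
Gadd9: root G down a minor seventh → A, giving Aadd9.
Gsus4: root G down a minor seventh → A, giving Asus4.

E A7 F#7 Aadd9 Asus4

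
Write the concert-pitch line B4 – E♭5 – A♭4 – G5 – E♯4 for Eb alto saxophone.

G#5 C6 F5 E6 C##5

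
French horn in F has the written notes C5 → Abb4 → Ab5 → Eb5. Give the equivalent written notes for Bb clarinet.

First find concert pitch: the French horn in F sounds a perfect fifth below written, so C5 Abb4 Ab5 Eb5 sounds F4 Dbb4 Db5 Ab4.
Then write for Bb clarinet: it sounds a major second below written, so the part must be a major second above concert.
F4 → G4
Dbb4 → Ebb4
Db5 → Eb5
Ab4 → Bb4

G4 Ebb4 Eb5 Bb4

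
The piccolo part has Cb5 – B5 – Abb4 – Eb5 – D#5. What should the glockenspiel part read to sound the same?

First find concert pitch: the piccolo sounds a perfect octave above written, so Cb5 B5 Abb4 Eb5 D#5 sounds Cb6 B6 Abb5 Eb6 D#6.
Then write for glockenspiel: it sounds a perfect fifteenth above written, so the part must be a perfect fifteenth below concert.
Cb6 → Cb4
B6 → B4
Abb5 → Abb3
Eb6 → Eb4
D#6 → D#4

Cb4 B4 Abb3 Eb4 D#4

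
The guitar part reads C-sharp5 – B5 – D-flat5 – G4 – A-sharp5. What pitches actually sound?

Written C4 on the guitar sounds as C3, a perfect octave lower; apply that shift to every note.
C#5 to C#4
B5 to B4
Db5 to Db4
G4 to G3
A#5 to A#4

C#4 B4 Db4 G3 A#4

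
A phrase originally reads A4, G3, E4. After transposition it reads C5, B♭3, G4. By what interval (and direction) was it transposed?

up a minor third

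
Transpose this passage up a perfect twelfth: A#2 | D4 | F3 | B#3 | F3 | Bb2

E#4 A5 C5 F##5 C5 F4

A#2 up a perfect twelfth is E#4.
D4: a twelfth up reaches A, and 19 semitones makes it A5.
A perfect twelfth up from F3 gives C5.
B#3: a twelfth up reaches F, and 19 semitones makes it F##5.
F3 up a perfect twelfth is C5.
A perfect twelfth up from Bb2 gives F4.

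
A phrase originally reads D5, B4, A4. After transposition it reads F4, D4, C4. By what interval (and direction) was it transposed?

down a major sixth

From D5 to F4 is 6 letter names — a sixth of some quality.
F4 to D5 is 9 semitones, which makes it a major sixth; the second version is lower, so the direction is down.
Checking another pair — A4 → C4 — gives the same interval.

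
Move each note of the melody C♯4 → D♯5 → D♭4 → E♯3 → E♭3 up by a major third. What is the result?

E#4 F##5 F4 G##3 G3

C#4 to E#4
D#5 to F##5
Db4 to F4
E#3 to G##3
Eb3 to G3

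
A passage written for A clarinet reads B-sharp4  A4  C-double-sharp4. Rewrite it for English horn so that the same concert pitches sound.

First find concert pitch: the A clarinet sounds a minor third below written, so B-sharp4 A4 C-double-sharp4 sounds G##4 F#4 A##3.
Then write for English horn: it sounds a perfect fifth below written, so the part must be a perfect fifth above concert.
G##4 → D##5
F#4 → C#5
A##3 → E##4

D##5 C#5 E##4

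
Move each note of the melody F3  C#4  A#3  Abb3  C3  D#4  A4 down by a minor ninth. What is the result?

E2 B#2 G##2 Gb2 B1 C##3 G#3

F3 -> E2
C#4 -> B#2
A#3 -> G##2
Abb3 -> Gb2
C3 -> B1
D#4 -> C##3
A4 -> G#3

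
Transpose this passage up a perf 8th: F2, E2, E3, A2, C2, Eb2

A perfect octave up from F2 gives F3.
A perfect octave up from E2 gives E3.
A perfect octave up from E3 gives E4.
A perfect octave up from A2 gives A3.
C2 up a perfect octave is C3.
A perfect octave up from Eb2 gives Eb3.

F3 E3 E4 A3 C3 Eb3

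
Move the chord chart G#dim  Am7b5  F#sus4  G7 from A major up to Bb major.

Adim Bbm7b5 Gsus4 Ab7

A major up to Bb major is a minor second; each chord root moves by that interval while the quality stays the same.
G#dim: root G# up a minor second → A, giving Adim.
Am7b5: root A up a minor second → Bb, giving Bbm7b5.
F#sus4: root F# up a minor second → G, giving Gsus4.
G7: root G up a minor second → Ab, giving Ab7.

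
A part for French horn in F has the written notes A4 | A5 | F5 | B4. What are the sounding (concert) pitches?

D4 D5 Bb4 E4

Written C4 on the French horn in F sounds as F3, a perfect fifth lower; apply that shift to every note.
A4 → D4
A5 → D5
F5 → Bb4
B4 → E4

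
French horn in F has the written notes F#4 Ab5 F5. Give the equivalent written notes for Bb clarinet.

C#4 Eb5 C5

First find concert pitch: the French horn in F sounds a perfect fifth below written, so F#4 Ab5 F5 sounds B3 Db5 Bb4.
Then write for Bb clarinet: it sounds a major second below written, so the part must be a major second above concert.
B3 → C#4
Db5 → Eb5
Bb4 → C5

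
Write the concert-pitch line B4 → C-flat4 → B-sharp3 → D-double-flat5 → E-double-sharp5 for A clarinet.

The A clarinet sounds a minor third below written, so the written part must be a minor third above concert — transpose each note up.
B4 gives D5
Cb4 gives Ebb4
B#3 gives D#4
Dbb5 gives Fbb5
E##5 gives G##5

D5 Ebb4 D#4 Fbb5 G##5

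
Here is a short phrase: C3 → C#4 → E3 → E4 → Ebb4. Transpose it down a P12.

C3 -> F1
C#4 -> F#2
E3 -> A1
E4 -> A2
Ebb4 -> Abb2

F1 F#2 A1 A2 Abb2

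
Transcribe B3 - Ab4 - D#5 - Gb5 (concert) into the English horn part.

F#4 Eb5 A#5 Db6

The English horn sounds a perfect fifth below written, so the written part must be a perfect fifth above concert — transpose each note up.
B3 gives F#4
Ab4 gives Eb5
D#5 gives A#5
Gb5 gives Db6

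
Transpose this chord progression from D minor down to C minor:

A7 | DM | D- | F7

G7 CM C- Eb7

D minor down to C minor is a major second; each chord root moves by that interval while the quality stays the same.
A7: root A down a major second → G, giving G7.
DM: root D down a major second → C, giving CM.
D-: root D down a major second → C, giving C-.
F7: root F down a major second → Eb, giving Eb7.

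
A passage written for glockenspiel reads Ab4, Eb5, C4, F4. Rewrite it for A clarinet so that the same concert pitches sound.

Cb7 Gb7 Eb6 Ab6

First find concert pitch: the glockenspiel sounds a perfect fifteenth above written, so Ab4 Eb5 C4 F4 sounds Ab6 Eb7 C6 F6.
Then write for A clarinet: it sounds a minor third below written, so the part must be a minor third above concert.
Ab6 → Cb7
Eb7 → Gb7
C6 → Eb6
F6 → Ab6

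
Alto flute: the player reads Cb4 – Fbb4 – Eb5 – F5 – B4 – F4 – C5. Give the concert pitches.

Gb3 Cbb4 Bb4 C5 F#4 C4 G4

Written C4 on the alto flute sounds as G3, a perfect fourth lower; apply that shift to every note.
Cb4 becomes Gb3
Fbb4 becomes Cbb4
Eb5 becomes Bb4
F5 becomes C5
B4 becomes F#4
F4 becomes C4
C5 becomes G4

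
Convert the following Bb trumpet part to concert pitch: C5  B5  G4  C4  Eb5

Bb4 A5 F4 Bb3 Db5

Written C4 on the Bb trumpet sounds as Bb3, a major second lower; apply that shift to every note.
C5 -> Bb4
B5 -> A5
G4 -> F4
C4 -> Bb3
Eb5 -> Db5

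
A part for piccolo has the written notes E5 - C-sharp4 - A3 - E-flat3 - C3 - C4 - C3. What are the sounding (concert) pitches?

E6 C#5 A4 Eb4 C4 C5 C4

Written C4 on the piccolo sounds as C5, a perfect octave higher; apply that shift to every note.
E5 to E6
C#4 to C#5
A3 to A4
Eb3 to Eb4
C3 to C4
C4 to C5
C3 to C4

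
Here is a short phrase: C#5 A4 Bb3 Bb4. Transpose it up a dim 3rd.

Eb5 Cb5 Dbb4 Dbb5

C#5 -> Eb5
A4 -> Cb5
Bb3 -> Dbb4
Bb4 -> Dbb5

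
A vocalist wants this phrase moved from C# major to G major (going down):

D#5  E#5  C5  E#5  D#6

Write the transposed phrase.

From C# down to G is an augmented fourth; apply that to each pitch.
D#5 becomes A4
E#5 becomes B4
C5 becomes Gb4
E#5 becomes B4
D#6 becomes A5

A4 B4 Gb4 B4 A5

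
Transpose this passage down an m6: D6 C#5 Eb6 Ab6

F#5 E#4 G5 C6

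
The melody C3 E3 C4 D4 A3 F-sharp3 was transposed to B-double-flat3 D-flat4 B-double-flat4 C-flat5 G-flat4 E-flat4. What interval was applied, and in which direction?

up a diminished seventh

Take the first pair: C3 → Bbb3. C to B spans 7 letter names, so the interval is some kind of seventh.
C3 to Bbb3 is 9 semitones, which makes it a diminished seventh; the second version is higher, so the direction is up.
Checking another pair — F#3 → Eb4 — gives the same interval.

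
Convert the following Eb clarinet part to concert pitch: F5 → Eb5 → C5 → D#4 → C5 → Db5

Ab5 Gb5 Eb5 F#4 Eb5 Fb5

Written C4 on the Eb clarinet sounds as Eb4, a minor third higher; apply that shift to every note.
F5 to Ab5
Eb5 to Gb5
C5 to Eb5
D#4 to F#4
C5 to Eb5
Db5 to Fb5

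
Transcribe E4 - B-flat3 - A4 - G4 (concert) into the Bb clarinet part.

The Bb clarinet sounds a major second below written, so the written part must be a major second above concert — transpose each note up.
E4 to F#4
Bb3 to C4
A4 to B4
G4 to A4

F#4 C4 B4 A4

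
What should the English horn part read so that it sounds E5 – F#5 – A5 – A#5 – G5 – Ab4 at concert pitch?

B5 C#6 E6 E#6 D6 Eb5

Written C4 sounds as F3 on the English horn, so concert pitches are written a perfect fifth up.
E5 to B5
F#5 to C#6
A5 to E6
A#5 to E#6
G5 to D6
Ab4 to Eb5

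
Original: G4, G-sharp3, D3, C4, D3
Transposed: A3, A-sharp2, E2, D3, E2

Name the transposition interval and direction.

From G4 to A3 is 7 letter names — a seventh of some quality.
A3 to G4 is 10 semitones, which makes it a minor seventh; the second version is lower, so the direction is down.
Checking another pair — D3 → E2 — gives the same interval.

down a minor seventh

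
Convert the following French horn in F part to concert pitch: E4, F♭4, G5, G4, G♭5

A3 Bbb3 C5 C4 Cb5

The French horn in F sounds a perfect fifth below written, so transpose each written note down a perfect fifth.
E4 -> A3
Fb4 -> Bbb3
G5 -> C5
G4 -> C4
Gb5 -> Cb5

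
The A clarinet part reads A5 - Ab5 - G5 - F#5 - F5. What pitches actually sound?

F#5 F5 E5 D#5 D5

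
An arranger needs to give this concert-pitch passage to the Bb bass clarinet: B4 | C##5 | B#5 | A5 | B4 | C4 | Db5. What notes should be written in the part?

C#6 D##6 C##7 B6 C#6 D5 Eb6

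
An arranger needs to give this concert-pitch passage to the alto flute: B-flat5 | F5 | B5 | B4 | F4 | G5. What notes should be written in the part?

The alto flute sounds a perfect fourth below written, so the written part must be a perfect fourth above concert — transpose each note up.
Bb5 -> Eb6
F5 -> Bb5
B5 -> E6
B4 -> E5
F4 -> Bb4
G5 -> C6

Eb6 Bb5 E6 E5 Bb4 C6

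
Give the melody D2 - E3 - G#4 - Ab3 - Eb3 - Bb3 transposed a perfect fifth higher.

A2 B3 D#5 Eb4 Bb3 F4

D2: a fifth up reaches A, and 7 semitones makes it A2.
E3: a fifth up reaches B, and 7 semitones makes it B3.
G#4: a fifth up reaches D, and 7 semitones makes it D#5.
Ab3: a fifth up reaches E, and 7 semitones makes it Eb4.
Eb3 up a perfect fifth is Bb3.
Bb3: a fifth up reaches F, and 7 semitones makes it F4.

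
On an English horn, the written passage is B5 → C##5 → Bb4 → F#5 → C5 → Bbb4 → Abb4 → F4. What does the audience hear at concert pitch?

E5 F##4 Eb4 B4 F4 Ebb4 Dbb4 Bb3

The English horn sounds a perfect fifth below written, so transpose each written note down a perfect fifth.
B5 to E5
C##5 to F##4
Bb4 to Eb4
F#5 to B4
C5 to F4
Bbb4 to Ebb4
Abb4 to Dbb4
F4 to Bb3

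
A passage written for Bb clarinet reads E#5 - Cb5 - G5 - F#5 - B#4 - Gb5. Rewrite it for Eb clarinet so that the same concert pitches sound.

B#4 Gb4 D5 C#5 F##4 Db5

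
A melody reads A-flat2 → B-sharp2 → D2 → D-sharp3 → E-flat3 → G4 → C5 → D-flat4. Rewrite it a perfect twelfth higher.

Eb4 F##4 A3 A#4 Bb4 D6 G6 Ab5

Ab2: a twelfth up reaches E, and 19 semitones makes it Eb4.
B#2 up a perfect twelfth is F##4.
D2 up a perfect twelfth is A3.
A perfect twelfth up from D#3 gives A#4.
Eb3: a twelfth up reaches B, and 19 semitones makes it Bb4.
G4 up a perfect twelfth is D6.
A perfect twelfth up from C5 gives G6.
Db4 up a perfect twelfth is Ab5.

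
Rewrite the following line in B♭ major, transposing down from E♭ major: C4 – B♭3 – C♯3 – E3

From E♭ down to B♭ is a perfect fourth; apply that to each pitch.
C4 to G3
Bb3 to F3
C#3 to G#2
E3 to B2

G3 F3 G#2 B2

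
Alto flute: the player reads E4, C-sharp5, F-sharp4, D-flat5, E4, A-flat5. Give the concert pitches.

The alto flute sounds a perfect fourth below written, so transpose each written note down a perfect fourth.
E4 → B3
C#5 → G#4
F#4 → C#4
Db5 → Ab4
E4 → B3
Ab5 → Eb5

B3 G#4 C#4 Ab4 B3 Eb5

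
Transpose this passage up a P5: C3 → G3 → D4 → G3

G3 D4 A4 D4

C3 to G3
G3 to D4
D4 to A4
G3 to D4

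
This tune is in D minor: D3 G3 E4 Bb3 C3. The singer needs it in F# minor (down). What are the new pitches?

From D down to F# is a minor sixth; apply that to each pitch.
D3 becomes F#2
G3 becomes B2
E4 becomes G#3
Bb3 becomes D3
C3 becomes E2

F#2 B2 G#3 D3 E2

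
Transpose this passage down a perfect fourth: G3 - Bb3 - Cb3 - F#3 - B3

D3 F3 Gb2 C#3 F#3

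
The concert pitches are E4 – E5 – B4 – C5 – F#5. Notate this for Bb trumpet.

F#4 F#5 C#5 D5 G#5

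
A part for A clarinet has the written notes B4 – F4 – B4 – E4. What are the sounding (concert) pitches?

G#4 D4 G#4 C#4

Written C4 on the A clarinet sounds as A3, a minor third lower; apply that shift to every note.
B4 to G#4
F4 to D4
B4 to G#4
E4 to C#4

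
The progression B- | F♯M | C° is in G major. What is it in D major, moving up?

G major up to D major is a perfect fifth; each chord root moves by that interval while the quality stays the same.
B-: root B up a perfect fifth → F#, giving F#-.
F♯M: root F♯ up a perfect fifth → C#, giving C#M.
C°: root C up a perfect fifth → G, giving G°.

F#- C#M G°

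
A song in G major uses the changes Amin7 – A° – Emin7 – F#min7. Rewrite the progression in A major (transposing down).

Bmin7 B° F#min7 G#min7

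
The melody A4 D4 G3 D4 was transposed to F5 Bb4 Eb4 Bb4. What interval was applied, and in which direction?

From A4 to F5 is 6 letter names — a sixth of some quality.
A4 to F5 is 8 semitones, which makes it a minor sixth; the second version is higher, so the direction is up.
Checking another pair — D4 → Bb4 — gives the same interval.

up a minor sixth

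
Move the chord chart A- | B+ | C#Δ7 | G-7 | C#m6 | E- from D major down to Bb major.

F- G+ AΔ7 Eb-7 Am6 C-

D major down to Bb major is a major third; each chord root moves by that interval while the quality stays the same.
A-: root A down a major third → F, giving F-.
B+: root B down a major third → G, giving G+.
C#Δ7: root C# down a major third → A, giving AΔ7.
G-7: root G down a major third → Eb, giving Eb-7.
C#m6: root C# down a major third → A, giving Am6.
E-: root E down a major third → C, giving C-.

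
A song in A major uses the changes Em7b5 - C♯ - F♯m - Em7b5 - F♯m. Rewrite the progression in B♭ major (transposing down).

Fm7b5 D Gm Fm7b5 Gm

A major down to B♭ major is a major seventh; each chord root moves by that interval while the quality stays the same.
Em7b5: root E down a major seventh → F, giving Fm7b5.
C♯: root C♯ down a major seventh → D, giving D.
F♯m: root F♯ down a major seventh → G, giving Gm.
Em7b5: root E down a major seventh → F, giving Fm7b5.
F♯m: root F♯ down a major seventh → G, giving Gm.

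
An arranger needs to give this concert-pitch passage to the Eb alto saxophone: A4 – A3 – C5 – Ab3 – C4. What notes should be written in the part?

F#5 F#4 A5 F4 A4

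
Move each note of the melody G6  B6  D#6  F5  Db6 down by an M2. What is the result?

F6 A6 C#6 Eb5 Cb6

G6 gives F6
B6 gives A6
D#6 gives C#6
F5 gives Eb5
Db6 gives Cb6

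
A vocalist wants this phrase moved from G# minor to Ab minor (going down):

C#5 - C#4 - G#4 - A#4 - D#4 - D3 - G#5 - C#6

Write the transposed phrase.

Db4 Db3 Ab3 Bb3 Eb3 Ebb2 Ab4 Db5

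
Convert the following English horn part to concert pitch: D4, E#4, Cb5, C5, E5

Written C4 on the English horn sounds as F3, a perfect fifth lower; apply that shift to every note.
D4 becomes G3
E#4 becomes A#3
Cb5 becomes Fb4
C5 becomes F4
E5 becomes A4

G3 A#3 Fb4 F4 A4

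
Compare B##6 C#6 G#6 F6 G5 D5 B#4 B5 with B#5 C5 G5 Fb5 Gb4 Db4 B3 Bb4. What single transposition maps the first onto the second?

Take the first pair: B##6 → B#5. B to B spans 8 letter names, so the interval is some kind of octave.
B#5 to B##6 is 13 semitones, which makes it an augmented octave; the second version is lower, so the direction is down.
Checking another pair — B5 → Bb4 — gives the same interval.

down an augmented octave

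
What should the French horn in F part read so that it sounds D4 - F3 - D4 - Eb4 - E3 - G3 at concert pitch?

A4 C4 A4 Bb4 B3 D4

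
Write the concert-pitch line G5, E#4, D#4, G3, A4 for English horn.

D6 B#4 A#4 D4 E5

The English horn sounds a perfect fifth below written, so the written part must be a perfect fifth above concert — transpose each note up.
G5 → D6
E#4 → B#4
D#4 → A#4
G3 → D4
A4 → E5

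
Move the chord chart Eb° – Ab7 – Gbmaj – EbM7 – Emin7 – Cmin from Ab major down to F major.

C° F7 Ebmaj CM7 C#min7 Amin

Ab major down to F major is a minor third; each chord root moves by that interval while the quality stays the same.
Eb°: root Eb down a minor third → C, giving C°.
Ab7: root Ab down a minor third → F, giving F7.
Gbmaj: root Gb down a minor third → Eb, giving Ebmaj.
EbM7: root Eb down a minor third → C, giving CM7.
Emin7: root E down a minor third → C#, giving C#min7.
Cmin: root C down a minor third → A, giving Amin.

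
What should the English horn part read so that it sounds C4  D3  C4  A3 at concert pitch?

G4 A3 G4 E4

Written C4 sounds as F3 on the English horn, so concert pitches are written a perfect fifth up.
C4 gives G4
D3 gives A3
C4 gives G4
A3 gives E4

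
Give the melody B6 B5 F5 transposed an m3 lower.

G#6 G#5 D5

B6 to G#6
B5 to G#5
F5 to D5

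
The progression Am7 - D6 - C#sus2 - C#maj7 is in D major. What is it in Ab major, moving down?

D major down to Ab major is an augmented fourth; each chord root moves by that interval while the quality stays the same.
Am7: root A down an augmented fourth → Eb, giving Ebm7.
D6: root D down an augmented fourth → Ab, giving Ab6.
C#sus2: root C# down an augmented fourth → G, giving Gsus2.
C#maj7: root C# down an augmented fourth → G, giving Gmaj7.

Ebm7 Ab6 Gsus2 Gmaj7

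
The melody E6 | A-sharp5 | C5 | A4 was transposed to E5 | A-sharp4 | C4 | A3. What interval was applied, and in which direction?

down a perfect octave

Take the first pair: E6 → E5. E to E spans 8 letter names, so the interval is some kind of octave.
E5 to E6 is 12 semitones, which makes it a perfect octave; the second version is lower, so the direction is down.
Checking another pair — A4 → A3 — gives the same interval.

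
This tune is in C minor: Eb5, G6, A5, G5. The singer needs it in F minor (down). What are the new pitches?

Ab4 C6 D5 C5

C minor to F minor down is a perfect fifth, so every note moves down by that interval.
Eb5 becomes Ab4
G6 becomes C6
A5 becomes D5
G5 becomes C5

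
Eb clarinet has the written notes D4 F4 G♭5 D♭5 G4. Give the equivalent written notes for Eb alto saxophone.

D5 F5 Gb6 Db6 G5

First find concert pitch: the Eb clarinet sounds a minor third above written, so D4 F4 G♭5 D♭5 G4 sounds F4 Ab4 Bbb5 Fb5 Bb4.
Then write for Eb alto saxophone: it sounds a major sixth below written, so the part must be a major sixth above concert.
F4 → D5
Ab4 → F5
Bbb5 → Gb6
Fb5 → Db6
Bb4 → G5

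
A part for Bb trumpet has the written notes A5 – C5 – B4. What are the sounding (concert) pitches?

G5 Bb4 A4

The Bb trumpet sounds a major second below written, so transpose each written note down a major second.
A5 -> G5
C5 -> Bb4
B4 -> A4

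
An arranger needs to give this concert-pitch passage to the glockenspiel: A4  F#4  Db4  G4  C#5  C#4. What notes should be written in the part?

A2 F#2 Db2 G2 C#3 C#2

The glockenspiel sounds a perfect fifteenth above written, so the written part must be a perfect fifteenth below concert — transpose each note down.
A4 -> A2
F#4 -> F#2
Db4 -> Db2
G4 -> G2
C#5 -> C#3
C#4 -> C#2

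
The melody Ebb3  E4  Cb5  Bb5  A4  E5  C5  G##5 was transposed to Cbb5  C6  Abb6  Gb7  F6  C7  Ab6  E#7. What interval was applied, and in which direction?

up a minor thirteenth

From Ebb3 to Cbb5 is 13 letter names — a thirteenth of some quality.
Ebb3 to Cbb5 is 20 semitones, which makes it a minor thirteenth; the second version is higher, so the direction is up.
Checking another pair — G##5 → E#7 — gives the same interval.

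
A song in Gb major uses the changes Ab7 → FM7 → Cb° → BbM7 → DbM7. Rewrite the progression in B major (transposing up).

Gb major up to B major is an augmented third; each chord root moves by that interval while the quality stays the same.
Ab7: root Ab up an augmented third → C#, giving C#7.
FM7: root F up an augmented third → A#, giving A#M7.
Cb°: root Cb up an augmented third → E, giving E°.
BbM7: root Bb up an augmented third → D#, giving D#M7.
DbM7: root Db up an augmented third → F#, giving F#M7.

C#7 A#M7 E° D#M7 F#M7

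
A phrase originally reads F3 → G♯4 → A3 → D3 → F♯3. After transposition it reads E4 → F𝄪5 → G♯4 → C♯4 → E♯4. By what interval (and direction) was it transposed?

From F3 to E4 is 7 letter names — a seventh of some quality.
F3 to E4 is 11 semitones, which makes it a major seventh; the second version is higher, so the direction is up.
Checking another pair — F#3 → E#4 — gives the same interval.

up a major seventh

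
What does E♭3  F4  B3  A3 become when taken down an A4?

Bbb2 Cb4 F3 Eb3

Eb3 down an augmented fourth is Bbb2.
F4 down an augmented fourth is Cb4.
B3: a fourth down reaches F, and 6 semitones makes it F3.
A3 down an augmented fourth is Eb3.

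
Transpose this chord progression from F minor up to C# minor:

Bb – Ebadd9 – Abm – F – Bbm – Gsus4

F# Badd9 Em C# F#m D#sus4

F minor up to C# minor is an augmented fifth; each chord root moves by that interval while the quality stays the same.
Bb: root Bb up an augmented fifth → F#, giving F#.
Ebadd9: root Eb up an augmented fifth → B, giving Badd9.
Abm: root Ab up an augmented fifth → E, giving Em.
F: root F up an augmented fifth → C#, giving C#.
Bbm: root Bb up an augmented fifth → F#, giving F#m.
Gsus4: root G up an augmented fifth → D#, giving D#sus4.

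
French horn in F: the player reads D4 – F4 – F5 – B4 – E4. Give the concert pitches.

G3 Bb3 Bb4 E4 A3

The French horn in F sounds a perfect fifth below written, so transpose each written note down a perfect fifth.
D4 gives G3
F4 gives Bb3
F5 gives Bb4
B4 gives E4
E4 gives A3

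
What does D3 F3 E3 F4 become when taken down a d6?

D3 down a diminished sixth is F##2.
A diminished sixth down from F3 gives A#2.
A diminished sixth down from E3 gives G##2.
A diminished sixth down from F4 gives A#3.

F##2 A#2 G##2 A#3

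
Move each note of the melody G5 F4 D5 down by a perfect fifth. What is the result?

C5 Bb3 G4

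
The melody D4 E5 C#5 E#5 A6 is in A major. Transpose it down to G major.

C4 D5 B4 D#5 G6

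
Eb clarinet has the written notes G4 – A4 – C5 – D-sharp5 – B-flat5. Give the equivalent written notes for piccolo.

Bb3 C4 Eb4 F#4 Db5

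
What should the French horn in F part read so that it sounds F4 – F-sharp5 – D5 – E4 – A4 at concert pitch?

Written C4 sounds as F3 on the French horn in F, so concert pitches are written a perfect fifth up.
F4 gives C5
F#5 gives C#6
D5 gives A5
E4 gives B4
A4 gives E5

C5 C#6 A5 B4 E5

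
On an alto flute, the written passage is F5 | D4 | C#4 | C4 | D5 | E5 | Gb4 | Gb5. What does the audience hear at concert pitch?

C5 A3 G#3 G3 A4 B4 Db4 Db5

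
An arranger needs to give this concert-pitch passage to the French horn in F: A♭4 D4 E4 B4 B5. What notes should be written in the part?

Eb5 A4 B4 F#5 F#6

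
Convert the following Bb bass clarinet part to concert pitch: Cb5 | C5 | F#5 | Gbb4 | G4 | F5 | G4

Written C4 on the Bb bass clarinet sounds as Bb2, a major ninth lower; apply that shift to every note.
Cb5 gives Bbb3
C5 gives Bb3
F#5 gives E4
Gbb4 gives Fbb3
G4 gives F3
F5 gives Eb4
G4 gives F3

Bbb3 Bb3 E4 Fbb3 F3 Eb4 F3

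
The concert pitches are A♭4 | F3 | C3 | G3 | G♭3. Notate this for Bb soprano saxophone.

Written C4 sounds as Bb3 on the Bb soprano saxophone, so concert pitches are written a major second up.
Ab4 → Bb4
F3 → G3
C3 → D3
G3 → A3
Gb3 → Ab3

Bb4 G3 D3 A3 Ab3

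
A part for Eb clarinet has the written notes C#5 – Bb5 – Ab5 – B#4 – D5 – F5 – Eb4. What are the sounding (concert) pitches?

E5 Db6 Cb6 D#5 F5 Ab5 Gb4

The Eb clarinet sounds a minor third above written, so transpose each written note up a minor third.
C#5 to E5
Bb5 to Db6
Ab5 to Cb6
B#4 to D#5
D5 to F5
F5 to Ab5
Eb4 to Gb4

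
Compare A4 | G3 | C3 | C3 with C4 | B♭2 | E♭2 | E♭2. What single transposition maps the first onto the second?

down a major sixth

Take the first pair: A4 → C4. A to C spans 6 letter names, so the interval is some kind of sixth.
C4 to A4 is 9 semitones, which makes it a major sixth; the second version is lower, so the direction is down.
Checking another pair — C3 → Eb2 — gives the same interval.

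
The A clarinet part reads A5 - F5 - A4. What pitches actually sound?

The A clarinet sounds a minor third below written, so transpose each written note down a minor third.
A5 -> F#5
F5 -> D5
A4 -> F#4

F#5 D5 F#4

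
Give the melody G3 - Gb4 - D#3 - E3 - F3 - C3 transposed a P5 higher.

G3 gives D4
Gb4 gives Db5
D#3 gives A#3
E3 gives B3
F3 gives C4
C3 gives G3

D4 Db5 A#3 B3 C4 G3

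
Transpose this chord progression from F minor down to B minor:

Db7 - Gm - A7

G7 C#m D#7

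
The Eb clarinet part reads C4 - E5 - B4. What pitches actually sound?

Written C4 on the Eb clarinet sounds as Eb4, a minor third higher; apply that shift to every note.
C4 → Eb4
E5 → G5
B4 → D5

Eb4 G5 D5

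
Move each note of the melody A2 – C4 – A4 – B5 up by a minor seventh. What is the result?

A2 -> G3
C4 -> Bb4
A4 -> G5
B5 -> A6

G3 Bb4 G5 A6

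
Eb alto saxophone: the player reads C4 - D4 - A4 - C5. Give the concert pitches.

Written C4 on the Eb alto saxophone sounds as Eb3, a major sixth lower; apply that shift to every note.
C4 gives Eb3
D4 gives F3
A4 gives C4
C5 gives Eb4

Eb3 F3 C4 Eb4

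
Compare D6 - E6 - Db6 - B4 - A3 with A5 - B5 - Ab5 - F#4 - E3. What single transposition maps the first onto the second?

down a perfect fourth

Take the first pair: D6 → A5. D to A spans 4 letter names, so the interval is some kind of fourth.
A5 to D6 is 5 semitones, which makes it a perfect fourth; the second version is lower, so the direction is down.
Checking another pair — A3 → E3 — gives the same interval.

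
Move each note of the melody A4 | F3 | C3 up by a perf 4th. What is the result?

A4 up a perfect fourth is D5.
F3: a fourth up reaches B, and 5 semitones makes it Bb3.
A perfect fourth up from C3 gives F3.

D5 Bb3 F3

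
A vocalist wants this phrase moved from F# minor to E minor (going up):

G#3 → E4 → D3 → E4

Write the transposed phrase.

From F# up to E is a minor seventh; apply that to each pitch.
G#3 -> F#4
E4 -> D5
D3 -> C4
E4 -> D5

F#4 D5 C4 D5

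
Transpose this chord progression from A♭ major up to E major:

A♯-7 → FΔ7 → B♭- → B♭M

A♭ major up to E major is an augmented fifth; each chord root moves by that interval while the quality stays the same.
A♯-7: root A♯ up an augmented fifth → E##, giving E##-7.
FΔ7: root F up an augmented fifth → C#, giving C#Δ7.
B♭-: root B♭ up an augmented fifth → F#, giving F#-.
B♭M: root B♭ up an augmented fifth → F#, giving F#M.

E##-7 C#Δ7 F#- F#M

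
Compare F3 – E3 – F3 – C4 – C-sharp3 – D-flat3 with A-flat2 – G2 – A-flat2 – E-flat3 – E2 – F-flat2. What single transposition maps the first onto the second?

down a major sixth

Take the first pair: F3 → Ab2. F to A spans 6 letter names, so the interval is some kind of sixth.
Ab2 to F3 is 9 semitones, which makes it a major sixth; the second version is lower, so the direction is down.
Checking another pair — Db3 → Fb2 — gives the same interval.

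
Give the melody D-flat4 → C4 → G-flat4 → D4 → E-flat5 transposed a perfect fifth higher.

Ab4 G4 Db5 A4 Bb5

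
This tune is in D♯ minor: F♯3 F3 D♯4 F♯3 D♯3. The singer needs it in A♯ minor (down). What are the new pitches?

From D♯ down to A♯ is a perfect fourth; apply that to each pitch.
F#3 → C#3
F3 → C3
D#4 → A#3
F#3 → C#3
D#3 → A#2

C#3 C3 A#3 C#3 A#2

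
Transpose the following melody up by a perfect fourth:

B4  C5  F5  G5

E5 F5 Bb5 C6

B4 → E5
C5 → F5
F5 → Bb5
G5 → C6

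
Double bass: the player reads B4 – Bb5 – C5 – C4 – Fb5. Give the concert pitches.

Written C4 on the double bass sounds as C3, a perfect octave lower; apply that shift to every note.
B4 → B3
Bb5 → Bb4
C5 → C4
C4 → C3
Fb5 → Fb4

B3 Bb4 C4 C3 Fb4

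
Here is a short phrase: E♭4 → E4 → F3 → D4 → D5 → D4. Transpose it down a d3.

Eb4 gives C#4
E4 gives C##4
F3 gives D#3
D4 gives B#3
D5 gives B#4
D4 gives B#3

C#4 C##4 D#3 B#3 B#4 B#3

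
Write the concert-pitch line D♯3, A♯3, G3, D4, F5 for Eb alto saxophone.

B#3 F##4 E4 B4 D6

Written C4 sounds as Eb3 on the Eb alto saxophone, so concert pitches are written a major sixth up.
D#3 -> B#3
A#3 -> F##4
G3 -> E4
D4 -> B4
F5 -> D6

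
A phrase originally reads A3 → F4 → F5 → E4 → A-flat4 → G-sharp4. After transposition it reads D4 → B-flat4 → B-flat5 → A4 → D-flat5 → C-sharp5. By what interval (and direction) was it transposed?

up a perfect fourth

Take the first pair: A3 → D4. A to D spans 4 letter names, so the interval is some kind of fourth.
A3 to D4 is 5 semitones, which makes it a perfect fourth; the second version is higher, so the direction is up.
Checking another pair — G#4 → C#5 — gives the same interval.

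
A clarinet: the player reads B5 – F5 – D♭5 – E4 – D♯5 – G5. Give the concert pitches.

Written C4 on the A clarinet sounds as A3, a minor third lower; apply that shift to every note.
B5 to G#5
F5 to D5
Db5 to Bb4
E4 to C#4
D#5 to B#4
G5 to E5

G#5 D5 Bb4 C#4 B#4 E5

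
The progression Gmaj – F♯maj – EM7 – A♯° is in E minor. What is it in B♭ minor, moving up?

Dbmaj Cmaj BbM7 E°

E minor up to B♭ minor is a diminished fifth; each chord root moves by that interval while the quality stays the same.
Gmaj: root G up a diminished fifth → Db, giving Dbmaj.
F♯maj: root F♯ up a diminished fifth → C, giving Cmaj.
EM7: root E up a diminished fifth → Bb, giving BbM7.
A♯°: root A♯ up a diminished fifth → E, giving E°.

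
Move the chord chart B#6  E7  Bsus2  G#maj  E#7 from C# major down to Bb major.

A6 Db7 Absus2 Fmaj D7

C# major down to Bb major is an augmented second; each chord root moves by that interval while the quality stays the same.
B#6: root B# down an augmented second → A, giving A6.
E7: root E down an augmented second → Db, giving Db7.
Bsus2: root B down an augmented second → Ab, giving Absus2.
G#maj: root G# down an augmented second → F, giving Fmaj.
E#7: root E# down an augmented second → D, giving D7.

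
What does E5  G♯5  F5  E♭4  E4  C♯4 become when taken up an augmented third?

An augmented third up from E5 gives G##5.
G#5 up an augmented third is B##5.
F5: a third up reaches A, and 5 semitones makes it A#5.
Eb4: a third up reaches G, and 5 semitones makes it G#4.
E4: a third up reaches G, and 5 semitones makes it G##4.
C#4: a third up reaches E, and 5 semitones makes it E##4.

G##5 B##5 A#5 G#4 G##4 E##4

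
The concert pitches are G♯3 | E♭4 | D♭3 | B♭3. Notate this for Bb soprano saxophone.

The Bb soprano saxophone sounds a major second below written, so the written part must be a major second above concert — transpose each note up.
G#3 becomes A#3
Eb4 becomes F4
Db3 becomes Eb3
Bb3 becomes C4

A#3 F4 Eb3 C4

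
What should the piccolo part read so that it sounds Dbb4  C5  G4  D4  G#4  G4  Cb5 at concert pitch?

The piccolo sounds a perfect octave above written, so the written part must be a perfect octave below concert — transpose each note down.
Dbb4 to Dbb3
C5 to C4
G4 to G3
D4 to D3
G#4 to G#3
G4 to G3
Cb5 to Cb4

Dbb3 C4 G3 D3 G#3 G3 Cb4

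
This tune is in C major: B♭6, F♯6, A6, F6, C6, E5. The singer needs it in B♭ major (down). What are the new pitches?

Ab6 E6 G6 Eb6 Bb5 D5

C major to B♭ major down is a major second, so every note moves down by that interval.
Bb6 -> Ab6
F#6 -> E6
A6 -> G6
F6 -> Eb6
C6 -> Bb5
E5 -> D5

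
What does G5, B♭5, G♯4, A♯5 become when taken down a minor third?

G5: a third down reaches E, and 3 semitones makes it E5.
Bb5 down a minor third is G5.
A minor third down from G#4 gives E#4.
A#5 down a minor third is F##5.

E5 G5 E#4 F##5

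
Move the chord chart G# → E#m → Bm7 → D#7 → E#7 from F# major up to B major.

C# A#m Em7 G#7 A#7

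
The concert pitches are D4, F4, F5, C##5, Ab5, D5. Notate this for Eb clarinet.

B3 D4 D5 A##4 F5 B4

The Eb clarinet sounds a minor third above written, so the written part must be a minor third below concert — transpose each note down.
D4 -> B3
F4 -> D4
F5 -> D5
C##5 -> A##4
Ab5 -> F5
D5 -> B4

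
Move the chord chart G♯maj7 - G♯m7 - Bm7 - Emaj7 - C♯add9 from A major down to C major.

Bmaj7 Bm7 Dm7 Gmaj7 Eadd9

A major down to C major is a major sixth; each chord root moves by that interval while the quality stays the same.
G♯maj7: root G♯ down a major sixth → B, giving Bmaj7.
G♯m7: root G♯ down a major sixth → B, giving Bm7.
Bm7: root B down a major sixth → D, giving Dm7.
Emaj7: root E down a major sixth → G, giving Gmaj7.
C♯add9: root C♯ down a major sixth → E, giving Eadd9.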